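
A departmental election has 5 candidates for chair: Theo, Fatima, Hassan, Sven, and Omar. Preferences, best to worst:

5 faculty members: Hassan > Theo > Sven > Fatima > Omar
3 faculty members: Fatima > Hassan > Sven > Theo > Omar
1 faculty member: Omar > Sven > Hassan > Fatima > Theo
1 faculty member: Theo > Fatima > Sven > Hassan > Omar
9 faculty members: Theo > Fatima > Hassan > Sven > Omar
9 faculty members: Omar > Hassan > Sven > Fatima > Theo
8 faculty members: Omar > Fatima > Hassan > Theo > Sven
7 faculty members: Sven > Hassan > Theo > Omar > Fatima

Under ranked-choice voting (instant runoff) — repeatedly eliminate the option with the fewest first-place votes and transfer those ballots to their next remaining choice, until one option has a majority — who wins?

Round 1: Theo 10, Fatima 3, Hassan 5, Sven 7, Omar 18. Eliminate Fatima.
Round 2: Theo 10, Hassan 8, Sven 7, Omar 18. Eliminate Sven.
Round 3: Theo 10, Hassan 15, Omar 18. Eliminate Theo.
Round 4: Hassan 25, Omar 18. Hassan has a majority.

Hassan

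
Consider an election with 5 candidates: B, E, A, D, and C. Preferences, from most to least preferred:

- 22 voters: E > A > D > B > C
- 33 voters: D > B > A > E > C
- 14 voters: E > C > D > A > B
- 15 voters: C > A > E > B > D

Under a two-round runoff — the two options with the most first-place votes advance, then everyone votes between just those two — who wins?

Round 1 first-place votes: B 0, E 36, A 0, D 33, C 15.
E and D advance.
Runoff: E is preferred to D by 51 voters; D by 33.
E wins the runoff.

E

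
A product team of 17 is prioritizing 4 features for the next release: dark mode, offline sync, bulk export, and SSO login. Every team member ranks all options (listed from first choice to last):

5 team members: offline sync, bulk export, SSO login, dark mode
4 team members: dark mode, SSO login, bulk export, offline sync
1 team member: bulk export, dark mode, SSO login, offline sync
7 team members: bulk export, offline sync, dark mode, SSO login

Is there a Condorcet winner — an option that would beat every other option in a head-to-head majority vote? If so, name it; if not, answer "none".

bulk export vs dark mode: 13–4 for bulk export.
bulk export vs offline sync: 12–5 for bulk export.
bulk export vs SSO login: 13–4 for bulk export.
bulk export beats every other option head-to-head.

bulk export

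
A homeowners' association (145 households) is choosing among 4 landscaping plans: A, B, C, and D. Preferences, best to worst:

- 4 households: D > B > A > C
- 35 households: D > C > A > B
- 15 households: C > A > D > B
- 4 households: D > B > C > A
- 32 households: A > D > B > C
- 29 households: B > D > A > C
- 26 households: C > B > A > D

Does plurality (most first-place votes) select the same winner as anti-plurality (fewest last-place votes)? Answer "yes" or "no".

no

Plurality — first-place votes: A 32, B 29, C 41, D 43. Winner: D.
Anti-plurality — last-place votes: A 4, B 50, C 65, D 26. Winner: A.
The two methods disagree.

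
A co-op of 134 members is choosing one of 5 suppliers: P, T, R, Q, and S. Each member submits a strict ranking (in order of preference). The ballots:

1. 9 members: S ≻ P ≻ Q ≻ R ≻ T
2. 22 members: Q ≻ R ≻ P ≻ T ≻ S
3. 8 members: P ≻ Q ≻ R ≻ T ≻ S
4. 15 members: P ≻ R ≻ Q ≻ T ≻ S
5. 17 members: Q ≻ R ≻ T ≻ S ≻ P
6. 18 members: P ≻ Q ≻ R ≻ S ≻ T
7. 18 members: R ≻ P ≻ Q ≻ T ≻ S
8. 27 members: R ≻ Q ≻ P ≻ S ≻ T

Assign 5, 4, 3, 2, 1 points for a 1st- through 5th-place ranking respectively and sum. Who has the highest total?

R

P: 9·4 + 22·3 + 8·5 + 15·5 + 17·1 + 18·5 + 18·4 + 27·3 = 477
T: 9·1 + 22·2 + 8·2 + 15·2 + 17·3 + 18·1 + 18·2 + 27·1 = 231
R: 9·2 + 22·4 + 8·3 + 15·4 + 17·4 + 18·3 + 18·5 + 27·5 = 537
Q: 9·3 + 22·5 + 8·4 + 15·3 + 17·5 + 18·4 + 18·3 + 27·4 = 533
S: 9·5 + 22·1 + 8·1 + 15·1 + 17·2 + 18·2 + 18·1 + 27·2 = 232
R has the highest Borda score (537).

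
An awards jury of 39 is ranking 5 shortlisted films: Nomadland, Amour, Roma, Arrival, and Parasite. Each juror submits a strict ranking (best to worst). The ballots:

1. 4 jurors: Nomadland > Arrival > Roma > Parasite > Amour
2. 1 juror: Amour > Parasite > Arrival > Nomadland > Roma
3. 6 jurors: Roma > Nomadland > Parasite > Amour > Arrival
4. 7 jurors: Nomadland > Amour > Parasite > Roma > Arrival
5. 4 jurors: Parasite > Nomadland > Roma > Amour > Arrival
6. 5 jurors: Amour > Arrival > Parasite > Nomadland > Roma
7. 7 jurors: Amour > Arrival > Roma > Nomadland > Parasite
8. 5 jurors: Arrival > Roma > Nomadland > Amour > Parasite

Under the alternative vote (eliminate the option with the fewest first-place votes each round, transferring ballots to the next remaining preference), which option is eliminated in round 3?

Round 1: Nomadland 11, Amour 13, Roma 6, Arrival 5, Parasite 4. Eliminate Parasite.
Round 2: Nomadland 15, Amour 13, Roma 6, Arrival 5. Eliminate Arrival.
Round 3: Nomadland 15, Amour 13, Roma 11. Eliminate Roma.

Roma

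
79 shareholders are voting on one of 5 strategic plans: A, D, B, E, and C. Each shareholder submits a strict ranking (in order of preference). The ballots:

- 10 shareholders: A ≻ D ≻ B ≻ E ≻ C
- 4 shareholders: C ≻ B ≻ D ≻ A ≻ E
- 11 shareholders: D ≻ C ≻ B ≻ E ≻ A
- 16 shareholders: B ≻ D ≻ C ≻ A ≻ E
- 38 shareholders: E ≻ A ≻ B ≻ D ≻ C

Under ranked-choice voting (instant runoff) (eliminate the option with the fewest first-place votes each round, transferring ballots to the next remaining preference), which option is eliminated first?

C

Round 1: A 10, D 11, B 16, E 38, C 4. Eliminate C.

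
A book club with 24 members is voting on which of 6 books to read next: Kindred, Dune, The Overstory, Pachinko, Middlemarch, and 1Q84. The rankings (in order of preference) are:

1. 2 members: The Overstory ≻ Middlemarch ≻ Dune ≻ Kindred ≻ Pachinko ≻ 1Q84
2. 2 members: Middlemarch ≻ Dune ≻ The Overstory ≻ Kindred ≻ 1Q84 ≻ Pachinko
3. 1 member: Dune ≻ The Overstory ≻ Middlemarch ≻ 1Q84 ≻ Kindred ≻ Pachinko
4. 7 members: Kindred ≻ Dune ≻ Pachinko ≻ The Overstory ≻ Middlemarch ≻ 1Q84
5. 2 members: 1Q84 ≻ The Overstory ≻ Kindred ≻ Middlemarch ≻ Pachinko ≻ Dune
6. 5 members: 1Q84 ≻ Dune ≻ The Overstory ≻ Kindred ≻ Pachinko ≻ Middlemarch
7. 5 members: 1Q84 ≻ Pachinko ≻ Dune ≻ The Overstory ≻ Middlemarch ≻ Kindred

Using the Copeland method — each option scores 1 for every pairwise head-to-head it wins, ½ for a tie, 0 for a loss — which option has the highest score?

Dune

Kindred: beats Pachinko and Middlemarch; loses to Dune, The Overstory, and 1Q84 → score 2.
Dune: beats Kindred, The Overstory, Pachinko, and Middlemarch; ties 1Q84 → score 4.5.
The Overstory: beats Kindred and Middlemarch; ties Pachinko and 1Q84; loses to Dune → score 3.
Pachinko: beats Middlemarch; ties The Overstory; loses to Kindred, Dune, and 1Q84 → score 1.5.
Middlemarch: ties 1Q84; loses to Kindred, Dune, The Overstory, and Pachinko → score 0.5.
1Q84: beats Kindred and Pachinko; ties Dune, The Overstory, and Middlemarch → score 3.5.
Dune has the best pairwise record.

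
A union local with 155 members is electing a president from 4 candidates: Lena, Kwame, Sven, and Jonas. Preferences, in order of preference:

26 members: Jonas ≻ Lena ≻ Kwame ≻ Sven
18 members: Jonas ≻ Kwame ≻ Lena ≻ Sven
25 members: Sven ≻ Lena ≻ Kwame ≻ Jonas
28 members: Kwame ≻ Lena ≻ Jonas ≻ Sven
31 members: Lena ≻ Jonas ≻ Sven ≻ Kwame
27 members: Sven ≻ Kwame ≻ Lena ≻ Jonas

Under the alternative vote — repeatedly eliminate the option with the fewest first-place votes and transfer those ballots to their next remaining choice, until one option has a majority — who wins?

Round 1: Lena 31, Kwame 28, Sven 52, Jonas 44. Eliminate Kwame.
Round 2: Lena 59, Sven 52, Jonas 44. Eliminate Jonas.
Round 3: Lena 103, Sven 52. Lena has a majority.

Lena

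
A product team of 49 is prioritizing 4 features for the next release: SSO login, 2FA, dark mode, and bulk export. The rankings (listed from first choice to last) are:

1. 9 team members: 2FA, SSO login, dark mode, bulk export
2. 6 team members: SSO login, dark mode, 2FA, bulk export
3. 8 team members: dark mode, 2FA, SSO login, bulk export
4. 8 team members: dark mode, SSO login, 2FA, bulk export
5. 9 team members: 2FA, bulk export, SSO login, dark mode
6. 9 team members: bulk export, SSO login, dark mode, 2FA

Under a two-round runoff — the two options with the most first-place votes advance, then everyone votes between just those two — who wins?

dark mode

Round 1 first-place votes: SSO login 6, 2FA 18, dark mode 16, bulk export 9.
2FA and dark mode advance.
Runoff: 2FA is preferred to dark mode by 18 voters; dark mode by 31.
dark mode wins the runoff.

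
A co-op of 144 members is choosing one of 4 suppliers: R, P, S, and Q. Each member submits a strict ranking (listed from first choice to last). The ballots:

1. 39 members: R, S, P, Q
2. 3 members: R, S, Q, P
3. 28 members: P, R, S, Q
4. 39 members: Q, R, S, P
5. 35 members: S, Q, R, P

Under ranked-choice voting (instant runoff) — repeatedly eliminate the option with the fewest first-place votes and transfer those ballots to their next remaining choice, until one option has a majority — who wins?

Q

Round 1: R 42, P 28, S 35, Q 39. Eliminate P.
Round 2: R 70, S 35, Q 39. Eliminate S.
Round 3: R 70, Q 74. Q has a majority.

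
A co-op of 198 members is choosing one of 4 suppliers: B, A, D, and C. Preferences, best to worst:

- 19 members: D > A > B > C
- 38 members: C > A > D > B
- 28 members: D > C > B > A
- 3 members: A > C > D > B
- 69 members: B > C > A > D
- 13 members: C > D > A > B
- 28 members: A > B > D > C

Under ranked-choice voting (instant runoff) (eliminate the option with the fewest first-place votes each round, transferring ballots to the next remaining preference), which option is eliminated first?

Round 1: B 69, A 31, D 47, C 51. Eliminate A.

A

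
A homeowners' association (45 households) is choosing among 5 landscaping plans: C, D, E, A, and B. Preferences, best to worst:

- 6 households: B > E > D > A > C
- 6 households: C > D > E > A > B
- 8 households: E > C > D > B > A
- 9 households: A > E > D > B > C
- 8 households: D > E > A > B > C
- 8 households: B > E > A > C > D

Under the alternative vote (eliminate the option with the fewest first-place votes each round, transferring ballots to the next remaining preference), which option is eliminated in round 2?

Round 1: C 6, D 8, E 8, A 9, B 14. Eliminate C.
Round 2: D 14, E 8, A 9, B 14. Eliminate E.

E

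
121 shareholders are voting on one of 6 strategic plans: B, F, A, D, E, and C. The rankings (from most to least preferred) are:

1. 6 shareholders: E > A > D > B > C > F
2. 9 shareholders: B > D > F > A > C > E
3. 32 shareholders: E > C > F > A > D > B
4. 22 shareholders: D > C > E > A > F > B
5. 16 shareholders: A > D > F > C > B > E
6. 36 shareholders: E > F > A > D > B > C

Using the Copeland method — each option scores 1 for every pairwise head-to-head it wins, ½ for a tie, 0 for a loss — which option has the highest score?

E

B: loses to F, A, D, E, and C → score 0.
F: beats B, A, D, and C; loses to E → score 4.
A: beats B, D, and C; loses to F and E → score 3.
D: beats B and C; loses to F, A, and E → score 2.
E: beats B, F, A, D, and C → score 5.
C: beats B; loses to F, A, D, and E → score 1.
E has the best pairwise record.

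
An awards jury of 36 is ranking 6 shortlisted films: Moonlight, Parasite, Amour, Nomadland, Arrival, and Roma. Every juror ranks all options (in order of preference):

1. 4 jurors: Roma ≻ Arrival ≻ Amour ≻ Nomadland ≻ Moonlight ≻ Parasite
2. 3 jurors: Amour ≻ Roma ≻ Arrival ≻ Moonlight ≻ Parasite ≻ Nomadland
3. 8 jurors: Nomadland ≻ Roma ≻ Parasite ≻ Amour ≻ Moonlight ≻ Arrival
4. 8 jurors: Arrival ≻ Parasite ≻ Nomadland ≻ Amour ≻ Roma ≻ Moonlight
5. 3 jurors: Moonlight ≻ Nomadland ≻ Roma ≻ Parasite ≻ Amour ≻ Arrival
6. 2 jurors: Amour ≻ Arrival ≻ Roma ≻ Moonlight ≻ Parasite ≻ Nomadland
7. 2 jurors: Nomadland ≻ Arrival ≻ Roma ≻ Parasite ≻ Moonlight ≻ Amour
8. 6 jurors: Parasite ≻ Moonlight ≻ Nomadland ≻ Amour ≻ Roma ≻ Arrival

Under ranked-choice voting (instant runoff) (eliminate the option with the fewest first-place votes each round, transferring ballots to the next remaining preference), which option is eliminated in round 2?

Round 1: Moonlight 3, Parasite 6, Amour 5, Nomadland 10, Arrival 8, Roma 4. Eliminate Moonlight.
Round 2: Parasite 6, Amour 5, Nomadland 13, Arrival 8, Roma 4. Eliminate Roma.

Roma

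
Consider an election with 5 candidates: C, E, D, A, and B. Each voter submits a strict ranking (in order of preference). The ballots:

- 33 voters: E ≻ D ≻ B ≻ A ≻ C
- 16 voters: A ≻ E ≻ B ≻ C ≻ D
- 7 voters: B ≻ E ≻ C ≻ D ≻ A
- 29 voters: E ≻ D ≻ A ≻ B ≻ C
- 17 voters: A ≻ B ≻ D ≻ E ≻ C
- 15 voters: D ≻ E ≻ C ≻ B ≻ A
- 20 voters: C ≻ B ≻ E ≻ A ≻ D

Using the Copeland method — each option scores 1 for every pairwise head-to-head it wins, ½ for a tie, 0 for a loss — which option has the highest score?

E

C: loses to E, D, A, and B → score 0.
E: beats C, D, A, and B → score 4.
D: beats C, A, and B; loses to E → score 3.
A: beats C; loses to E, D, and B → score 1.
B: beats C and A; loses to E and D → score 2.
E has the best pairwise record.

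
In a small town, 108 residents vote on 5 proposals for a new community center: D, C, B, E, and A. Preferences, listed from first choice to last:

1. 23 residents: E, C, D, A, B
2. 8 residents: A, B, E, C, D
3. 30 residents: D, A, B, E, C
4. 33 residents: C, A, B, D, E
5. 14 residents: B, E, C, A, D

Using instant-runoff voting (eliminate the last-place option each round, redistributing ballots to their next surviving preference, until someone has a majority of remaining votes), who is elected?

Round 1: D 30, C 33, B 14, E 23, A 8. Eliminate A.
Round 2: D 30, C 33, B 22, E 23. Eliminate B.
Round 3: D 30, C 33, E 45. Eliminate D.
Round 4: C 33, E 75. E has a majority.

E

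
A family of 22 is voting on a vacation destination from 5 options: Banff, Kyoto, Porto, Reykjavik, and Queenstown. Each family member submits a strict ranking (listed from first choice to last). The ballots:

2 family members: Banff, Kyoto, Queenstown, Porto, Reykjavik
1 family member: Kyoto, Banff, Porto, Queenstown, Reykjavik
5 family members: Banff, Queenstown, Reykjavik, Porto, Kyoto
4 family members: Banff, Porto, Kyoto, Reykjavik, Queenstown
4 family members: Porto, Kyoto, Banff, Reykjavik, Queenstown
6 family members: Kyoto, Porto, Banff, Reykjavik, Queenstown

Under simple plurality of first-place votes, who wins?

First-place votes: Banff 11, Kyoto 7, Porto 4, Reykjavik 0, Queenstown 0.
Banff has the most first-place votes.

Banff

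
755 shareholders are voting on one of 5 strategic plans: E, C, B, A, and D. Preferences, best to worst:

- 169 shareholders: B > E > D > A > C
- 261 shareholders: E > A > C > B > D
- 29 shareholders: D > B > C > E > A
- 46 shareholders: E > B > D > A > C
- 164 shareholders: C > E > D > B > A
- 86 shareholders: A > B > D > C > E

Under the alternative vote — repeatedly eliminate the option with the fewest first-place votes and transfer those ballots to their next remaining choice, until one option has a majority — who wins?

Round 1: E 307, C 164, B 169, A 86, D 29. Eliminate D.
Round 2: E 307, C 164, B 198, A 86. Eliminate A.
Round 3: E 307, C 164, B 284. Eliminate C.
Round 4: E 471, B 284. E has a majority.

E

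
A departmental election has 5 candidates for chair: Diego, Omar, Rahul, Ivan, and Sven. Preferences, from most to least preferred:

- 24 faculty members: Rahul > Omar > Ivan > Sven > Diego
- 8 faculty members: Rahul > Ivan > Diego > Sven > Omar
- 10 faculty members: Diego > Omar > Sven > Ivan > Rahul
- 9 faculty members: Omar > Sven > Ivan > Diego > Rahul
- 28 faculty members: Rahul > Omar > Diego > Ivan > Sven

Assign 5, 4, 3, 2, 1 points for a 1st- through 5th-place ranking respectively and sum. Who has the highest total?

Diego: 24·1 + 8·3 + 10·5 + 9·2 + 28·3 = 200
Omar: 24·4 + 8·1 + 10·4 + 9·5 + 28·4 = 301
Rahul: 24·5 + 8·5 + 10·1 + 9·1 + 28·5 = 319
Ivan: 24·3 + 8·4 + 10·2 + 9·3 + 28·2 = 207
Sven: 24·2 + 8·2 + 10·3 + 9·4 + 28·1 = 158
Rahul has the highest Borda score (319).

Rahul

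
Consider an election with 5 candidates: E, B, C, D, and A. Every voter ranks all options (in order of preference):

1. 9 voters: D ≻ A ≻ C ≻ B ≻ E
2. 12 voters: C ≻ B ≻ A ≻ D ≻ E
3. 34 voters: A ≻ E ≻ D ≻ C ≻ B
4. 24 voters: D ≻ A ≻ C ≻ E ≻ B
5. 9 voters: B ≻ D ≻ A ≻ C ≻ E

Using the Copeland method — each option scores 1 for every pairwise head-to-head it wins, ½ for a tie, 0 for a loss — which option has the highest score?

E: beats B; loses to C, D, and A → score 1.
B: loses to E, C, D, and A → score 0.
C: beats E and B; loses to D and A → score 2.
D: beats E, B, and C; loses to A → score 3.
A: beats E, B, C, and D → score 4.
A has the best pairwise record.

A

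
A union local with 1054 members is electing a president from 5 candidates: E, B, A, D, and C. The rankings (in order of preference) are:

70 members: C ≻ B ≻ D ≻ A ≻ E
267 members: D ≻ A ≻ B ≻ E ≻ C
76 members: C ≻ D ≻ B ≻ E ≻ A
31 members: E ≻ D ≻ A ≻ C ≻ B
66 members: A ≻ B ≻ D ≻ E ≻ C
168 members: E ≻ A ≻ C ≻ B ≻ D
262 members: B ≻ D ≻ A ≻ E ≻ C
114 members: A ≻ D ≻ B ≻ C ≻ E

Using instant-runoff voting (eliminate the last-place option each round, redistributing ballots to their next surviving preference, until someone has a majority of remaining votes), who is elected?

B

Round 1: E 199, B 262, A 180, D 267, C 146. Eliminate C.
Round 2: E 199, B 332, A 180, D 343. Eliminate A.
Round 3: E 199, B 398, D 457. Eliminate E.
Round 4: B 566, D 488. B has a majority.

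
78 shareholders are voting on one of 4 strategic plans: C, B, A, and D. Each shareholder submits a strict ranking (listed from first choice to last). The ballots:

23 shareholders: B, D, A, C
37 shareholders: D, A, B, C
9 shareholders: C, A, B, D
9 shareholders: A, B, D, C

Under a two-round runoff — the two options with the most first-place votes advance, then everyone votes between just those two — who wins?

B

Round 1 first-place votes: C 9, B 23, A 9, D 37.
D and B advance.
Runoff: D is preferred to B by 37 voters; B by 41.
B wins the runoff.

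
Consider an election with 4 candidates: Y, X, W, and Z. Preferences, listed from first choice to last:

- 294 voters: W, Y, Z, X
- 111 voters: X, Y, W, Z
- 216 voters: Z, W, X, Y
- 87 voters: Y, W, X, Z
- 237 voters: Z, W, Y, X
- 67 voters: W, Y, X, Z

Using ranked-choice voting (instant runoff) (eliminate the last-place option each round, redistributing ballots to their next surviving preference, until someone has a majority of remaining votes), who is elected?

Round 1: Y 87, X 111, W 361, Z 453. Eliminate Y.
Round 2: X 111, W 448, Z 453. Eliminate X.
Round 3: W 559, Z 453. W has a majority.

W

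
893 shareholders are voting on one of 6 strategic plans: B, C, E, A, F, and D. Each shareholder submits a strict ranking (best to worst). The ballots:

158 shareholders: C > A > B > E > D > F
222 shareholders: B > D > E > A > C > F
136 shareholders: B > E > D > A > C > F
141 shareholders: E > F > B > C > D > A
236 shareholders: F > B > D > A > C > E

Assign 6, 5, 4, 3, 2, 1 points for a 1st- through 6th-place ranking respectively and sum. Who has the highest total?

B: 158·4 + 222·6 + 136·6 + 141·4 + 236·5 = 4524
C: 158·6 + 222·2 + 136·2 + 141·3 + 236·2 = 2559
E: 158·3 + 222·4 + 136·5 + 141·6 + 236·1 = 3124
A: 158·5 + 222·3 + 136·3 + 141·1 + 236·3 = 2713
F: 158·1 + 222·1 + 136·1 + 141·5 + 236·6 = 2637
D: 158·2 + 222·5 + 136·4 + 141·2 + 236·4 = 3196
B has the highest Borda score (4524).

B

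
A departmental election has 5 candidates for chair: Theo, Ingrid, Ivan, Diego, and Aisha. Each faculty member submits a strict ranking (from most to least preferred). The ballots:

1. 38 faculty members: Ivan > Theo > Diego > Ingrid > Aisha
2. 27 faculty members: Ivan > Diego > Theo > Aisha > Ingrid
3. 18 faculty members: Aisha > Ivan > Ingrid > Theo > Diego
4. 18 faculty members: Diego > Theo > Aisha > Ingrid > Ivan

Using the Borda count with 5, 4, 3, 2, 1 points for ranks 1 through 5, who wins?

Theo: 38·4 + 27·3 + 18·2 + 18·4 = 341
Ingrid: 38·2 + 27·1 + 18·3 + 18·2 = 193
Ivan: 38·5 + 27·5 + 18·4 + 18·1 = 415
Diego: 38·3 + 27·4 + 18·1 + 18·5 = 330
Aisha: 38·1 + 27·2 + 18·5 + 18·3 = 236
Ivan has the highest Borda score (415).

Ivan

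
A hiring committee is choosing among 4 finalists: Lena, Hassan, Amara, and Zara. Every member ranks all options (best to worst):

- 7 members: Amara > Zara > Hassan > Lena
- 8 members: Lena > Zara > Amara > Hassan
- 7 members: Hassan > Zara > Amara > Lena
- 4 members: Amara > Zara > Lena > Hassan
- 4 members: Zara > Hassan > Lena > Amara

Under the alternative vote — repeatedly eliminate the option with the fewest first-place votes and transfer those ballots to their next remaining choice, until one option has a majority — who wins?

Amara

Round 1: Lena 8, Hassan 7, Amara 11, Zara 4. Eliminate Zara.
Round 2: Lena 8, Hassan 11, Amara 11. Eliminate Lena.
Round 3: Hassan 11, Amara 19. Amara has a majority.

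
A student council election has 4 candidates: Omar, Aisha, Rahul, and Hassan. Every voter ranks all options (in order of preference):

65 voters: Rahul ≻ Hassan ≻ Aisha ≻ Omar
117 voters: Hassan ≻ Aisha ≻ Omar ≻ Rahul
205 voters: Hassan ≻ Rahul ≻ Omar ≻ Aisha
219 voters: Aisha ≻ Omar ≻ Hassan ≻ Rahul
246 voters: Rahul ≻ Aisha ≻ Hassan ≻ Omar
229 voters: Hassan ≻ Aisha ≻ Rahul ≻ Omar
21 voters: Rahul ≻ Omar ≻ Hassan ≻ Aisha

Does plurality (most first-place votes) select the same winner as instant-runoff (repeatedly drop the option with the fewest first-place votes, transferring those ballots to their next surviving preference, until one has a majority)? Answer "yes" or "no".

Plurality — first-place votes: Omar 0, Aisha 219, Rahul 332, Hassan 551. Winner: Hassan.
Instant-runoff — R1 Omar 0, Aisha 219, Rahul 332, Hassan 551 (Omar out); R2 Aisha 219, Rahul 332, Hassan 551 (Aisha out); R3 Rahul 332, Hassan 770 (Hassan winner). Winner: Hassan.
The two methods agree.

yes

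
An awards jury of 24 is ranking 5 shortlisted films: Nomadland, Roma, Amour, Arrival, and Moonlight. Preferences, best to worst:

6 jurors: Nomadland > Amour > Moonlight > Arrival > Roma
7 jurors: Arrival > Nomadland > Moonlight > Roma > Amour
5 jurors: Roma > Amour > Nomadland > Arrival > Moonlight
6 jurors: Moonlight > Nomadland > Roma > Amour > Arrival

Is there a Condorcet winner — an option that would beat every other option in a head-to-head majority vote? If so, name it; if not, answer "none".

Nomadland

Nomadland vs Roma: 19–5 for Nomadland.
Nomadland vs Amour: 19–5 for Nomadland.
Nomadland vs Arrival: 17–7 for Nomadland.
Nomadland vs Moonlight: 18–6 for Nomadland.
Nomadland beats every other option head-to-head.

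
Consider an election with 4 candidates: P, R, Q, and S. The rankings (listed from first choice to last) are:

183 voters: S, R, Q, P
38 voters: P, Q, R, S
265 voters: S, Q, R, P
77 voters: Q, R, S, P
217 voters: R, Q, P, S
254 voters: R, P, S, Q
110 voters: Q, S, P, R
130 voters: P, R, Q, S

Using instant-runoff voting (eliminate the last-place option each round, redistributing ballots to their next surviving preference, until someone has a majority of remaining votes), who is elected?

R

Round 1: P 168, R 471, Q 187, S 448. Eliminate P.
Round 2: R 601, Q 225, S 448. Eliminate Q.
Round 3: R 716, S 558. R has a majority.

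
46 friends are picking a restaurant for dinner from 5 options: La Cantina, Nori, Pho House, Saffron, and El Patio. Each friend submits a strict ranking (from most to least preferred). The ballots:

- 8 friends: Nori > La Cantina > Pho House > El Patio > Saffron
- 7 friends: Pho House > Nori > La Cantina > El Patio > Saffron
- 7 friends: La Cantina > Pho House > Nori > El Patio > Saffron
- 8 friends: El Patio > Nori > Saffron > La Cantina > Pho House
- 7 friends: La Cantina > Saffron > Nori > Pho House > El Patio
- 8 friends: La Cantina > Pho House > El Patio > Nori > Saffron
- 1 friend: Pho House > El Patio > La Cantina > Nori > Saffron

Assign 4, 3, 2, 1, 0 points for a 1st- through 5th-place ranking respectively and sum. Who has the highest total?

La Cantina: 8·3 + 7·2 + 7·4 + 8·1 + 7·4 + 8·4 + 1·2 = 136
Nori: 8·4 + 7·3 + 7·2 + 8·3 + 7·2 + 8·1 + 1·1 = 114
Pho House: 8·2 + 7·4 + 7·3 + 8·0 + 7·1 + 8·3 + 1·4 = 100
Saffron: 8·0 + 7·0 + 7·0 + 8·2 + 7·3 + 8·0 + 1·0 = 37
El Patio: 8·1 + 7·1 + 7·1 + 8·4 + 7·0 + 8·2 + 1·3 = 73
La Cantina has the highest Borda score (136).

La Cantina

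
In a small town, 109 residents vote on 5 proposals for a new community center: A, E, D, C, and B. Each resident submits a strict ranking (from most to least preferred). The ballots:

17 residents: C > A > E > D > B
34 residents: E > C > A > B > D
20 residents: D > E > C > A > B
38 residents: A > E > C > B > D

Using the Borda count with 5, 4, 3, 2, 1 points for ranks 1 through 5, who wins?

A: 17·4 + 34·3 + 20·2 + 38·5 = 400
E: 17·3 + 34·5 + 20·4 + 38·4 = 453
D: 17·2 + 34·1 + 20·5 + 38·1 = 206
C: 17·5 + 34·4 + 20·3 + 38·3 = 395
B: 17·1 + 34·2 + 20·1 + 38·2 = 181
E has the highest Borda score (453).

E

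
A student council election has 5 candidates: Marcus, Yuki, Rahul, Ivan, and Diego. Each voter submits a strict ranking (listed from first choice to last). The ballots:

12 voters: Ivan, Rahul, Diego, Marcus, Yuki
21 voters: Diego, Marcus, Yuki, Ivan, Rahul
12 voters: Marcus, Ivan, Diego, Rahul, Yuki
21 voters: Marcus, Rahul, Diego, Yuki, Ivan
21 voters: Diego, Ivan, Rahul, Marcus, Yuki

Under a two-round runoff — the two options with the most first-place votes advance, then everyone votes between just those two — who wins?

Diego

Round 1 first-place votes: Marcus 33, Yuki 0, Rahul 0, Ivan 12, Diego 42.
Diego and Marcus advance.
Runoff: Diego is preferred to Marcus by 54 voters; Marcus by 33.
Diego wins the runoff.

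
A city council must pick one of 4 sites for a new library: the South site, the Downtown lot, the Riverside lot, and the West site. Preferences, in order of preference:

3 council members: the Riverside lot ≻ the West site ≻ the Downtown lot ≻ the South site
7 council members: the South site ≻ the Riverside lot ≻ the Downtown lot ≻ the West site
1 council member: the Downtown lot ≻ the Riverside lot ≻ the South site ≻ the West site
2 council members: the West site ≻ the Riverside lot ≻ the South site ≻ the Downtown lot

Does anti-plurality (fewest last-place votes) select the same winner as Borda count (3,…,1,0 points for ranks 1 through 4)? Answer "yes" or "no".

Anti-plurality — last-place votes: the South site 3, the Downtown lot 2, the Riverside lot 0, the West site 8. Winner: the Riverside lot.
Borda — scores: the South site 24, the Downtown lot 13, the Riverside lot 29, the West site 12. Winner: the Riverside lot.
The two methods agree.

yes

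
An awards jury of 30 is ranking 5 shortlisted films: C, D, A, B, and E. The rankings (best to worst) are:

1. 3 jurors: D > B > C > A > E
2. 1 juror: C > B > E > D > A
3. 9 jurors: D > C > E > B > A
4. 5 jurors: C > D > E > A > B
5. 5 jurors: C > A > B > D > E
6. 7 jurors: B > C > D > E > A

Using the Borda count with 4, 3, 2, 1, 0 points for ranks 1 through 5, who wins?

C

C: 3·2 + 1·4 + 9·3 + 5·4 + 5·4 + 7·3 = 98
D: 3·4 + 1·1 + 9·4 + 5·3 + 5·1 + 7·2 = 83
A: 3·1 + 1·0 + 9·0 + 5·1 + 5·3 + 7·0 = 23
B: 3·3 + 1·3 + 9·1 + 5·0 + 5·2 + 7·4 = 59
E: 3·0 + 1·2 + 9·2 + 5·2 + 5·0 + 7·1 = 37
C has the highest Borda score (98).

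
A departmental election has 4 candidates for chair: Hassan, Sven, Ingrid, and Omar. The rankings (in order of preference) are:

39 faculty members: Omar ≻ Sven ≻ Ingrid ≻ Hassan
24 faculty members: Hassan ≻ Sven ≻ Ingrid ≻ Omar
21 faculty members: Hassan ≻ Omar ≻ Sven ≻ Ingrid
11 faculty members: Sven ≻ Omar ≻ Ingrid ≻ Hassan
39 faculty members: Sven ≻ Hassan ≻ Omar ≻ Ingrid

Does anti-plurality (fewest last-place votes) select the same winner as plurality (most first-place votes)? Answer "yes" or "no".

yes

Anti-plurality — last-place votes: Hassan 50, Sven 0, Ingrid 60, Omar 24. Winner: Sven.
Plurality — first-place votes: Hassan 45, Sven 50, Ingrid 0, Omar 39. Winner: Sven.
The two methods agree.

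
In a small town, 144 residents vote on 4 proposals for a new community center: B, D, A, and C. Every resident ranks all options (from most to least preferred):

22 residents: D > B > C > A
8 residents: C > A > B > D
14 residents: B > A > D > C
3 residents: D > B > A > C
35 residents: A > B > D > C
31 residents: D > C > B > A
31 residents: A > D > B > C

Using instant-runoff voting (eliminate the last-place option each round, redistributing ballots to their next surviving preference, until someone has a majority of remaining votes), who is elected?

Round 1: B 14, D 56, A 66, C 8. Eliminate C.
Round 2: B 14, D 56, A 74. A has a majority.

A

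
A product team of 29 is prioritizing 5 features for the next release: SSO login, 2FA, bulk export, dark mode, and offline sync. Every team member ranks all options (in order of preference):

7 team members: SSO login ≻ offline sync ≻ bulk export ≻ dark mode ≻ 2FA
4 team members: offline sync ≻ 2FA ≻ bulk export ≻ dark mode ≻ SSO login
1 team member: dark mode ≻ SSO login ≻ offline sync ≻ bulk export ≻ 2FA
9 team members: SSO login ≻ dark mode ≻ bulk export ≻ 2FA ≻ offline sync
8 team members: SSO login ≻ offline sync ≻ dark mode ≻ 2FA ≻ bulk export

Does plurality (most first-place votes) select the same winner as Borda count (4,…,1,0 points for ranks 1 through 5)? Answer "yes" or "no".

yes

Plurality — first-place votes: SSO login 24, 2FA 0, bulk export 0, dark mode 1, offline sync 4. Winner: SSO login.
Borda — scores: SSO login 99, 2FA 29, bulk export 41, dark mode 58, offline sync 63. Winner: SSO login.
The two methods agree.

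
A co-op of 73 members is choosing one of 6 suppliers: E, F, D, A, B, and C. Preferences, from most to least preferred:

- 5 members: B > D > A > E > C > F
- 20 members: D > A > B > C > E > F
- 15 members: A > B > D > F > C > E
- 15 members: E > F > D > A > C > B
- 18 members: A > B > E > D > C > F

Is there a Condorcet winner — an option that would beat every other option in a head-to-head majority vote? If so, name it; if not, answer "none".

none

Checking pairwise contests:
D beats E 40–33.
E beats F 58–15.
B beats D 38–35.
D beats A 40–33.
A beats B 68–5.
E beats C 38–35.
Every option loses at least one head-to-head, so there is no Condorcet winner.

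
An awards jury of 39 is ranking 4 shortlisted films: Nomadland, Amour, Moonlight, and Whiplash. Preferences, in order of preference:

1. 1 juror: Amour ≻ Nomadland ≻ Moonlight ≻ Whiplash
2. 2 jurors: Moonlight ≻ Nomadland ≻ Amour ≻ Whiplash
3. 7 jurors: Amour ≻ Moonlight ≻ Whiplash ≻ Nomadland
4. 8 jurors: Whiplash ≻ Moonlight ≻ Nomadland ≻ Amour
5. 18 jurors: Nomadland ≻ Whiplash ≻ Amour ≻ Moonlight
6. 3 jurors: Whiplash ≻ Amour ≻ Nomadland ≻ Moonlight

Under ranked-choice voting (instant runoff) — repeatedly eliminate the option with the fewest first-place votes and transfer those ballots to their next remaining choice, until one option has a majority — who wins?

Nomadland

Round 1: Nomadland 18, Amour 8, Moonlight 2, Whiplash 11. Eliminate Moonlight.
Round 2: Nomadland 20, Amour 8, Whiplash 11. Nomadland has a majority.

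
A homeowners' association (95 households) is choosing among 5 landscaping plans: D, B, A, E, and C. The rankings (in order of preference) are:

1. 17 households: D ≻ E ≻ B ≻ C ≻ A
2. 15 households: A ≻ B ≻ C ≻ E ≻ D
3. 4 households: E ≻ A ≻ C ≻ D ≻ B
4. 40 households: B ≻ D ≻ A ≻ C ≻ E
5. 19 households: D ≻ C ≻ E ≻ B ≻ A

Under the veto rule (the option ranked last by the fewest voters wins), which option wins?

Last-place votes: D 15, B 4, A 36, E 40, C 0.
C is ranked last by the fewest voters, so C wins.

C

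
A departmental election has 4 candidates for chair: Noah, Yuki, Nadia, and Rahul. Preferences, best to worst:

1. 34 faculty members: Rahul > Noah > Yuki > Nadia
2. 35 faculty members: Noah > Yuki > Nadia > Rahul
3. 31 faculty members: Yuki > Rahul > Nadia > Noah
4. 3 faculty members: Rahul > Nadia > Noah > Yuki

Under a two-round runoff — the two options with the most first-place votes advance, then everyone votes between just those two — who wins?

Rahul

Round 1 first-place votes: Noah 35, Yuki 31, Nadia 0, Rahul 37.
Rahul and Noah advance.
Runoff: Rahul is preferred to Noah by 68 voters; Noah by 35.
Rahul wins the runoff.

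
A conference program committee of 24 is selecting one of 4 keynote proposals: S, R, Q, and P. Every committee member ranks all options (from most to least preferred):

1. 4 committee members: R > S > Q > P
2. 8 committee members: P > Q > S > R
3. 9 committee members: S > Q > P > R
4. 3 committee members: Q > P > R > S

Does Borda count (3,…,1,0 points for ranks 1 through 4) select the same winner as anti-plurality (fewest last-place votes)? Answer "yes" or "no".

yes

Borda — scores: S 43, R 15, Q 47, P 39. Winner: Q.
Anti-plurality — last-place votes: S 3, R 17, Q 0, P 4. Winner: Q.
The two methods agree.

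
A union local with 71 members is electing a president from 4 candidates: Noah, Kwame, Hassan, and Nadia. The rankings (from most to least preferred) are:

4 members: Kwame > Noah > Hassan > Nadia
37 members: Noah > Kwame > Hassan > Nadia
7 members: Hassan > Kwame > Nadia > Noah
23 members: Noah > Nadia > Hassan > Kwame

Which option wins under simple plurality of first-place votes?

Noah

First-place votes: Noah 60, Kwame 4, Hassan 7, Nadia 0.
Noah has the most first-place votes.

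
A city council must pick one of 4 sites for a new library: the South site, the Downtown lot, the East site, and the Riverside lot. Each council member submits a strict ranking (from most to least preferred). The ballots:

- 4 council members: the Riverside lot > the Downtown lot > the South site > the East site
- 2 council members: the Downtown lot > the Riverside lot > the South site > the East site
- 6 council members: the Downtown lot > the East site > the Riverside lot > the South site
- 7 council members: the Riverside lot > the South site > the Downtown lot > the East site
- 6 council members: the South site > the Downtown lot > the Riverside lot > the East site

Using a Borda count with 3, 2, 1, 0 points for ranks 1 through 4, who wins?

the South site: 4·1 + 2·1 + 6·0 + 7·2 + 6·3 = 38
the Downtown lot: 4·2 + 2·3 + 6·3 + 7·1 + 6·2 = 51
the East site: 4·0 + 2·0 + 6·2 + 7·0 + 6·0 = 12
the Riverside lot: 4·3 + 2·2 + 6·1 + 7·3 + 6·1 = 49
the Downtown lot has the highest Borda score (51).

the Downtown lot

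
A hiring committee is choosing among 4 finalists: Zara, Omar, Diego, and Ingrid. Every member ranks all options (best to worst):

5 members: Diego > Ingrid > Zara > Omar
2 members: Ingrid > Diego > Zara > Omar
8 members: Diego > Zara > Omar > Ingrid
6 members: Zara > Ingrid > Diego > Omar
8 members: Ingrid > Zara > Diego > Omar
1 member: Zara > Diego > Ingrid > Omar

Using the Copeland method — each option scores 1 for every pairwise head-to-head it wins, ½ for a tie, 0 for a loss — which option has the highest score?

Zara: beats Omar; ties Diego and Ingrid → score 2.
Omar: loses to Zara, Diego, and Ingrid → score 0.
Diego: beats Omar; ties Zara; loses to Ingrid → score 1.5.
Ingrid: beats Omar and Diego; ties Zara → score 2.5.
Ingrid has the best pairwise record.

Ingrid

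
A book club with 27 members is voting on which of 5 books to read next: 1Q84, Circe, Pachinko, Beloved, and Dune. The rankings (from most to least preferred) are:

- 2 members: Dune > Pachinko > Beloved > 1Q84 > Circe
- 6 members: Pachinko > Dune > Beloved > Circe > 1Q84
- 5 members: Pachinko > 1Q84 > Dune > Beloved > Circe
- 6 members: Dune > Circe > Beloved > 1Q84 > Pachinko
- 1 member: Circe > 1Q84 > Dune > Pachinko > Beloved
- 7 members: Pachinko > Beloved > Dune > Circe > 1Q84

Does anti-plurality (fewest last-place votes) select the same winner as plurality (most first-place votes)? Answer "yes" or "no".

no

Anti-plurality — last-place votes: 1Q84 13, Circe 7, Pachinko 6, Beloved 1, Dune 0. Winner: Dune.
Plurality — first-place votes: 1Q84 0, Circe 1, Pachinko 18, Beloved 0, Dune 8. Winner: Pachinko.
The two methods disagree.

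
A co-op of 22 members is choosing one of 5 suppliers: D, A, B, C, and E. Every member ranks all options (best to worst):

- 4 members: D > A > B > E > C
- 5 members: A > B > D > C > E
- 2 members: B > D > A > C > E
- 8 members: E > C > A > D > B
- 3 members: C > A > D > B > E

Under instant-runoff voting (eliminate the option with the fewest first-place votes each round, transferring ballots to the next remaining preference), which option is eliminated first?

B

Round 1: D 4, A 5, B 2, C 3, E 8. Eliminate B.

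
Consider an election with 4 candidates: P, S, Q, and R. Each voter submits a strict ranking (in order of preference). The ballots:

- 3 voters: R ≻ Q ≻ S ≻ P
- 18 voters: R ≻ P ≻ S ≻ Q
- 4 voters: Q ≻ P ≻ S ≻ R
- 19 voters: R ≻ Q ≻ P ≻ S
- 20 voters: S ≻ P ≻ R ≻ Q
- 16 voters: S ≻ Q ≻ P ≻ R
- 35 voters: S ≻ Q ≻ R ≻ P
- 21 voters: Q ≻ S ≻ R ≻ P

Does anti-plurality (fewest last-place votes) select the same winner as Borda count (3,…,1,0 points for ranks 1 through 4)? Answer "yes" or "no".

Anti-plurality — last-place votes: P 59, S 19, Q 38, R 20. Winner: S.
Borda — scores: P 119, S 280, Q 221, R 196. Winner: S.
The two methods agree.

yes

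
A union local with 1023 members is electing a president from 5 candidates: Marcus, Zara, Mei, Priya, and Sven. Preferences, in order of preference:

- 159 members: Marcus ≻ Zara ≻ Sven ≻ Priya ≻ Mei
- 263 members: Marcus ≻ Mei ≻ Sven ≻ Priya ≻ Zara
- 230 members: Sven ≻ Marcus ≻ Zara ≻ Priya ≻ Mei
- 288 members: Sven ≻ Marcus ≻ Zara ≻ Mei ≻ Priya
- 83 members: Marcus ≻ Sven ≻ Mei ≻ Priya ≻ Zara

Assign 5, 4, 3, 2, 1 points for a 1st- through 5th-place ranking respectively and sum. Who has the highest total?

Marcus

Marcus: 159·5 + 263·5 + 230·4 + 288·4 + 83·5 = 4597
Zara: 159·4 + 263·1 + 230·3 + 288·3 + 83·1 = 2536
Mei: 159·1 + 263·4 + 230·1 + 288·2 + 83·3 = 2266
Priya: 159·2 + 263·2 + 230·2 + 288·1 + 83·2 = 1758
Sven: 159·3 + 263·3 + 230·5 + 288·5 + 83·4 = 4188
Marcus has the highest Borda score (4597).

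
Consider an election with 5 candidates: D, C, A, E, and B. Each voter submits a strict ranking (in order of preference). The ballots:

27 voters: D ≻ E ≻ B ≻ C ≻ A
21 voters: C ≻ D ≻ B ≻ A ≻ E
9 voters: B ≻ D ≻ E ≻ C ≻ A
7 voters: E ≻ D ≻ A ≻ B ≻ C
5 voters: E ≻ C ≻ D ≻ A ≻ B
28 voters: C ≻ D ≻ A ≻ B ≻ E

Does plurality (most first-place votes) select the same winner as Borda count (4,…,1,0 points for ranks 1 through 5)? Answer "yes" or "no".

no

Plurality — first-place votes: D 27, C 49, A 0, E 12, B 9. Winner: C.
Borda — scores: D 313, C 247, A 96, E 147, B 167. Winner: D.
The two methods disagree.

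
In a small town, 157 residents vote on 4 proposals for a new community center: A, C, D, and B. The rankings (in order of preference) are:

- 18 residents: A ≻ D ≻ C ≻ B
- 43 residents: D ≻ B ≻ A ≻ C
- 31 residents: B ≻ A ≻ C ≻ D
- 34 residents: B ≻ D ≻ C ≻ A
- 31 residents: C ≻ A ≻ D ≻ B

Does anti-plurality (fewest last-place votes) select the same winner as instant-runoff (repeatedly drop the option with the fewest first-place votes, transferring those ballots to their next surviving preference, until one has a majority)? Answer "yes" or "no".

yes

Anti-plurality — last-place votes: A 34, C 43, D 31, B 49. Winner: D.
Instant-runoff — R1 A 18, C 31, D 43, B 65 (A out); R2 C 31, D 61, B 65 (C out); R3 D 92, B 65 (D winner). Winner: D.
The two methods agree.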